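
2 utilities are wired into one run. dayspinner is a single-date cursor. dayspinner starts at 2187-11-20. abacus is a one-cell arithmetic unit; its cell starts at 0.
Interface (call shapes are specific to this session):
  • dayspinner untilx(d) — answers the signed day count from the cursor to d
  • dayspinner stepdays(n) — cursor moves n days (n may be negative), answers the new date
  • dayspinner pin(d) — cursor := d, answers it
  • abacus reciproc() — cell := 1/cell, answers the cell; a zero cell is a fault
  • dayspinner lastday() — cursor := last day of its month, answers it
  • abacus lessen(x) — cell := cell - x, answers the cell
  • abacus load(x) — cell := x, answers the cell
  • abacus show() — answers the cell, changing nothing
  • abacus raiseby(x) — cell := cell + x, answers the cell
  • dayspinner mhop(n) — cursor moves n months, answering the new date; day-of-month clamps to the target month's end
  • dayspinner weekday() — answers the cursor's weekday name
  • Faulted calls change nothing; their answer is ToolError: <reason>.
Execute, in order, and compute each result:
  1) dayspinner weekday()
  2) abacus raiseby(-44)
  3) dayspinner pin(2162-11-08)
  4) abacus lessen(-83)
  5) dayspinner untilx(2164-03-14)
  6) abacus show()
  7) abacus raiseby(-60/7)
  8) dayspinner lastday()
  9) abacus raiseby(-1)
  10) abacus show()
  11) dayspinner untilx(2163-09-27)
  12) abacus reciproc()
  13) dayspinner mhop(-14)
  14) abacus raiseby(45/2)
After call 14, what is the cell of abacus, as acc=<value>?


~$ dayspinner weekday
  Tuesday
~$ abacus raiseby -44
  -44
~$ dayspinner pin 2162-11-08
  2162-11-08
~$ abacus lessen -83
  39
~$ dayspinner untilx 2164-03-14
  492
~$ abacus show
  39
~$ abacus raiseby -60/7
  213/7
~$ dayspinner lastday
  2162-11-30
~$ abacus raiseby -1
  206/7
~$ abacus show
  206/7
~$ dayspinner untilx 2163-09-27
  301
~$ abacus reciproc
  7/206
~$ dayspinner mhop -14
  2161-09-30
~$ abacus raiseby 45/2
  2321/103

Answer: acc=2321/103


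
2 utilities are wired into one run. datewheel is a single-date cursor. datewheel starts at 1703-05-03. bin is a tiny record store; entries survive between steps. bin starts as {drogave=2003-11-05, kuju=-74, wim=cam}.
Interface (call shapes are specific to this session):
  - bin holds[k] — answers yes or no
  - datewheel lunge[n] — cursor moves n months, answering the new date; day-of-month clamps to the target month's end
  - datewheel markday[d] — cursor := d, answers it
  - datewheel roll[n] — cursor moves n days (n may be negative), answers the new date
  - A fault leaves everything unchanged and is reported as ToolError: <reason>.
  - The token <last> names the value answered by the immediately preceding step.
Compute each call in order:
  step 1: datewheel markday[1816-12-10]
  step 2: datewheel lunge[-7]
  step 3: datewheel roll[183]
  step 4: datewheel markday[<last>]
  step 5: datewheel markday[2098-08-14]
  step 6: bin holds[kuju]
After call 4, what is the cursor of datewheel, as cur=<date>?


Answer: cur=1816-11-09

Derivation:
> datewheel markday d=1816-12-10
  1816-12-10
> datewheel lunge n=-7
  1816-05-10
> datewheel roll n=183
  1816-11-09
> datewheel markday d=<last>
  1816-11-09
> datewheel markday d=2098-08-14
  2098-08-14
> bin holds k=kuju
  yes


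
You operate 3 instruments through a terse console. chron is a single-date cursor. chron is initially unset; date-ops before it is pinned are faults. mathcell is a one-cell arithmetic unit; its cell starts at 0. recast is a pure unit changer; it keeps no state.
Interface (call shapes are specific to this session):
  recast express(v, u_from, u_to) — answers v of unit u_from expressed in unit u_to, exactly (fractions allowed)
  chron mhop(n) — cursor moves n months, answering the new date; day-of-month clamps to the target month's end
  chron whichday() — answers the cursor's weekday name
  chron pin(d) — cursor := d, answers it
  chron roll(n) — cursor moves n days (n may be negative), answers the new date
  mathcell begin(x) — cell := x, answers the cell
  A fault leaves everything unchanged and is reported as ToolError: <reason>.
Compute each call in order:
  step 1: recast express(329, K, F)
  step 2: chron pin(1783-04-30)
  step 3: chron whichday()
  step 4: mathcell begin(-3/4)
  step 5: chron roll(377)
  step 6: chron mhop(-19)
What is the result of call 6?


Answer: 1782-10-11

Derivation:
>> recast express(v=329, u_from=K, u_to=F)
<< 13253/100
>> chron pin(d=1783-04-30)
<< 1783-04-30
>> chron whichday()
<< Wednesday
>> mathcell begin(x=-3/4)
<< -3/4
>> chron roll(n=377)
<< 1784-05-11
>> chron mhop(n=-19)
<< 1782-10-11


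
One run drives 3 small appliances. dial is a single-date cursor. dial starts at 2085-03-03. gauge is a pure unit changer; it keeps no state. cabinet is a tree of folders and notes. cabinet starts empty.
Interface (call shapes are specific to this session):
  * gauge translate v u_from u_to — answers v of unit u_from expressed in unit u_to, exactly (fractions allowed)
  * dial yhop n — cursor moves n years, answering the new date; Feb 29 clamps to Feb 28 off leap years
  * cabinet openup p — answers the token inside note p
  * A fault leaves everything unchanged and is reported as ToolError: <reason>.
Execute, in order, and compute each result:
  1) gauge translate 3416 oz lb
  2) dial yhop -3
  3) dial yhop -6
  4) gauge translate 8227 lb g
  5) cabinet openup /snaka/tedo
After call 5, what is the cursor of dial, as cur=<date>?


Answer: cur=2076-03-03

Derivation:
# 1. gauge translate(v=3416, u_from=oz, u_to=lb) : 427/2
# 2. dial yhop(n=-3) : 2082-03-03
# 3. dial yhop(n=-6) : 2076-03-03
# 4. gauge translate(v=8227, u_from=lb, u_to=g) : 373170442799/100000
# 5. cabinet openup(p=/snaka/tedo) : ToolError: not found


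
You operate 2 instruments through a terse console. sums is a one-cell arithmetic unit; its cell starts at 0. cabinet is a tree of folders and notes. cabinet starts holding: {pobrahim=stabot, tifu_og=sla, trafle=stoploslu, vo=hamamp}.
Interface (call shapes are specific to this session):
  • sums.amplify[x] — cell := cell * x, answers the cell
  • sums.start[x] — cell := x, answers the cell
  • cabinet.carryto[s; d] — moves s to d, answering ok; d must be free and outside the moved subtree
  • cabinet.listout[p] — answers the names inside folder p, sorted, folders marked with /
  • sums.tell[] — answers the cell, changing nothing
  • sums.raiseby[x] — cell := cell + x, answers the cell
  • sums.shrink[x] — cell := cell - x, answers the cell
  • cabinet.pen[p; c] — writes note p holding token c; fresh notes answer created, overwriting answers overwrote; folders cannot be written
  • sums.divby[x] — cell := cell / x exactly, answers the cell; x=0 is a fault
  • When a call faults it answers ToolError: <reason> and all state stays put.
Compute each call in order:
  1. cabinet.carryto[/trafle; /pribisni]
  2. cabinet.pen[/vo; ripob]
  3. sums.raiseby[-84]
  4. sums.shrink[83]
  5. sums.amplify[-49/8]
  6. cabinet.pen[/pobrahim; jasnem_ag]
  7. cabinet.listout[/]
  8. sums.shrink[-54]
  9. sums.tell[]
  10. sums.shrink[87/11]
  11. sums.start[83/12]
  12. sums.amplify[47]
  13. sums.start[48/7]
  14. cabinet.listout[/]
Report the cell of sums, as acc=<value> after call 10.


Answer: acc=94069/88

Derivation:
==> carryto(s=/trafle, d=/pribisni)
<== ok
==> pen(p=/vo, c=ripob)
<== overwrote
==> raiseby(x=-84)
<== -84
==> shrink(x=83)
<== -167
==> amplify(x=-49/8)
<== 8183/8
==> pen(p=/pobrahim, c=jasnem_ag)
<== overwrote
==> listout(p=/)
<== [pobrahim, pribisni, tifu_og, vo]
==> shrink(x=-54)
<== 8615/8
==> tell()
<== 8615/8
==> shrink(x=87/11)
<== 94069/88
==> start(x=83/12)
<== 83/12
==> amplify(x=47)
<== 3901/12
==> start(x=48/7)
<== 48/7
==> listout(p=/)
<== [pobrahim, pribisni, tifu_og, vo]


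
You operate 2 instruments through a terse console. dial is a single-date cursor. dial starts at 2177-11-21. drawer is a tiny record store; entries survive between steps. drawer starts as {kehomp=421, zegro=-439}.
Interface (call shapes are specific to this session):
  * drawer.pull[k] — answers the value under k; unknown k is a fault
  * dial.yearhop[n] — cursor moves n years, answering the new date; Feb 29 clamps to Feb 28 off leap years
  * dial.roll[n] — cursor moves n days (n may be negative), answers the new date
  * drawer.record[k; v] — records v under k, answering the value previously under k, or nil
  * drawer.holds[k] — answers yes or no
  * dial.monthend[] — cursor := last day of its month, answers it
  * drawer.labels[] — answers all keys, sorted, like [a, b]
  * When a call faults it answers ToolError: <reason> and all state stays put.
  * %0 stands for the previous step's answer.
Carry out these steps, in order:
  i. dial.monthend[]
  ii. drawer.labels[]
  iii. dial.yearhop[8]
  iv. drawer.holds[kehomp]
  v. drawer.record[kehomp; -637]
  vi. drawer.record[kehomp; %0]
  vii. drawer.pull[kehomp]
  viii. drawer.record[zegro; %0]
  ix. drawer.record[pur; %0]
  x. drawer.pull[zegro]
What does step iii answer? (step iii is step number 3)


Using dial.monthend(), and observe 2177-11-30.
Calling drawer.labels, and observe [kehomp, zegro].
I use dial.yearhop(8), giving 2185-11-30.
I try drawer.holds(kehomp), giving yes.
I use drawer.record(kehomp, -637), which returns 421.
Now I run drawer.record(kehomp, %0): -637.
I run drawer.pull(kehomp), giving 421.
Calling drawer.record(zegro, %0), and see -439.
Then drawer.record(pur, %0): nil.
Then drawer.pull(zegro), — result: 421.

Answer: 2185-11-30


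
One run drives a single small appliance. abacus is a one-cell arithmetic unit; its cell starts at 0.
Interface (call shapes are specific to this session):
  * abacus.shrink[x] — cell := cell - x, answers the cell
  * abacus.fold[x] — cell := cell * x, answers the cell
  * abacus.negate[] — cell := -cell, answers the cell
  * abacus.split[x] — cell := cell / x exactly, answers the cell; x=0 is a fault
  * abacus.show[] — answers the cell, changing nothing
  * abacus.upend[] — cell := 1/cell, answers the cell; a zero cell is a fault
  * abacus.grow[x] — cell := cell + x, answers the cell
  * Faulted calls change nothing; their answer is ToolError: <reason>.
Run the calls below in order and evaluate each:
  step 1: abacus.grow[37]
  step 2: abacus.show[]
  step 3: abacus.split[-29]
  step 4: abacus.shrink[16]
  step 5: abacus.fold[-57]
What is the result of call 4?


==> grow(37)
<== 37
==> show()
<== 37
==> split(-29)
<== -37/29
==> shrink(16)
<== -501/29
==> fold(-57)
<== 28557/29

Answer: -501/29


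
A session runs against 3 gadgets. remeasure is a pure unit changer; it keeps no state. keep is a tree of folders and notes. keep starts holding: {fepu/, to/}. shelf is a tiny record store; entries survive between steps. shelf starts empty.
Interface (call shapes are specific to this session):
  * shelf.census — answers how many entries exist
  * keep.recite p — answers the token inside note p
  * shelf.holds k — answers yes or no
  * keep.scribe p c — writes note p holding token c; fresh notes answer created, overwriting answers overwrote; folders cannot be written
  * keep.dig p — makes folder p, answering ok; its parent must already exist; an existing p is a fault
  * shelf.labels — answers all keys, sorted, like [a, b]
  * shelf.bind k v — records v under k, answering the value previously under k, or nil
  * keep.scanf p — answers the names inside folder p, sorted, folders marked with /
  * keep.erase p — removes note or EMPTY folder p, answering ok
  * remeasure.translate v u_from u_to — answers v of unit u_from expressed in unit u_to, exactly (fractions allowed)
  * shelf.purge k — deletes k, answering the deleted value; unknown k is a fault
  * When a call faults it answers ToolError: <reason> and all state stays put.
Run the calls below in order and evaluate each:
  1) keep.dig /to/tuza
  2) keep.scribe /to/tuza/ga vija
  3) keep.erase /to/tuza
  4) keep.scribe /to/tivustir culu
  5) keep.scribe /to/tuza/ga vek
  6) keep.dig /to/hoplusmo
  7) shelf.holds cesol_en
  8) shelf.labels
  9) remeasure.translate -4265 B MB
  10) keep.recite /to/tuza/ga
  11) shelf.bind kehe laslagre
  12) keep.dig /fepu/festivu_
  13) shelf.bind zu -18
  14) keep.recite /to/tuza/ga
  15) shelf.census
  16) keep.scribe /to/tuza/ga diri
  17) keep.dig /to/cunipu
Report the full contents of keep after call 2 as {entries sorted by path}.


I call keep.dig(p='/to/tuza'), yielding ok.
Invoking keep.scribe(p='/to/tuza/ga', c='vija'), which returns created.
I run keep.erase(p='/to/tuza'), yielding ToolError: not empty.
I run keep.scribe(p='/to/tivustir', c='culu'), — result: created.
I invoke keep.scribe(p='/to/tuza/ga', c='vek'), giving overwrote.
I try keep.dig(p='/to/hoplusmo'), and see ok.
Next I call shelf.holds(k='cesol_en'), — result: no.
I use shelf.labels(), giving [].
Then remeasure.translate(v='-4265', u_from='B', u_to='MB'), and observe -853/200000.
I run keep.recite(p='/to/tuza/ga'), and get vek.
I use shelf.bind(k='kehe', v='laslagre'), and observe nil.
Next I call keep.dig(p='/fepu/festivu_'), which returns ok.
Next I call shelf.bind(k='zu', v='-18'), and observe nil.
I try keep.recite(p='/to/tuza/ga'), and get vek.
Now I run shelf.census(), → 2.
Then keep.scribe(p='/to/tuza/ga', c='diri'): overwrote.
I use keep.dig(p='/to/cunipu'): ok.

Answer: {fepu/, to/, to/tuza/, to/tuza/ga=vija}


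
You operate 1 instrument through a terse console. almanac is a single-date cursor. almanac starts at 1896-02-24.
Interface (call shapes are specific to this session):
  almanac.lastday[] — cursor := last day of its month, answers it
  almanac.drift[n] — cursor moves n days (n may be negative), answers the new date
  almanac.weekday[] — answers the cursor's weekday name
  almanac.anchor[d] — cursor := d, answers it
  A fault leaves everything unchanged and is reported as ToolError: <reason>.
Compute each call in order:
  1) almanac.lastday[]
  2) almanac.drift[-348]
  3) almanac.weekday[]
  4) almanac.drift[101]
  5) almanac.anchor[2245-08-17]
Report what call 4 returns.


-- 1. almanac.lastday() => 1896-02-29
-- 2. almanac.drift(n='-348') => 1895-03-18
-- 3. almanac.weekday() => Monday
-- 4. almanac.drift(n='101') => 1895-06-27
-- 5. almanac.anchor(d='2245-08-17') => 2245-08-17

Answer: 1895-06-27


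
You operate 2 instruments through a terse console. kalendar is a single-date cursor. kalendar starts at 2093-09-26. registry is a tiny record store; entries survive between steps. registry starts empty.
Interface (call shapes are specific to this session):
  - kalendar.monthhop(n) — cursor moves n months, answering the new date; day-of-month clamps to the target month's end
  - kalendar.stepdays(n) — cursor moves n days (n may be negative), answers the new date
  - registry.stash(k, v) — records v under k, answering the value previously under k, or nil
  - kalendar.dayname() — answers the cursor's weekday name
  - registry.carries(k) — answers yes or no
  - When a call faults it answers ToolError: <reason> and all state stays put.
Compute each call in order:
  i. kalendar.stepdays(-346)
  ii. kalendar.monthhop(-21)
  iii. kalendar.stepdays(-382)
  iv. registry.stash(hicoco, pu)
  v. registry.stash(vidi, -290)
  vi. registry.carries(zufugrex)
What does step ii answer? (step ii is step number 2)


Answer: 2091-01-15

Derivation:
Calling stepdays(n='-346'), → 2092-10-15.
I call monthhop(n='-21'), and get 2091-01-15.
Then stepdays(n='-382'): 2089-12-29.
I try stash(k='hicoco', v='pu'), and get nil.
Calling stash(k='vidi', v='-290'), which returns nil.
I call carries(k='zufugrex'), yielding no.


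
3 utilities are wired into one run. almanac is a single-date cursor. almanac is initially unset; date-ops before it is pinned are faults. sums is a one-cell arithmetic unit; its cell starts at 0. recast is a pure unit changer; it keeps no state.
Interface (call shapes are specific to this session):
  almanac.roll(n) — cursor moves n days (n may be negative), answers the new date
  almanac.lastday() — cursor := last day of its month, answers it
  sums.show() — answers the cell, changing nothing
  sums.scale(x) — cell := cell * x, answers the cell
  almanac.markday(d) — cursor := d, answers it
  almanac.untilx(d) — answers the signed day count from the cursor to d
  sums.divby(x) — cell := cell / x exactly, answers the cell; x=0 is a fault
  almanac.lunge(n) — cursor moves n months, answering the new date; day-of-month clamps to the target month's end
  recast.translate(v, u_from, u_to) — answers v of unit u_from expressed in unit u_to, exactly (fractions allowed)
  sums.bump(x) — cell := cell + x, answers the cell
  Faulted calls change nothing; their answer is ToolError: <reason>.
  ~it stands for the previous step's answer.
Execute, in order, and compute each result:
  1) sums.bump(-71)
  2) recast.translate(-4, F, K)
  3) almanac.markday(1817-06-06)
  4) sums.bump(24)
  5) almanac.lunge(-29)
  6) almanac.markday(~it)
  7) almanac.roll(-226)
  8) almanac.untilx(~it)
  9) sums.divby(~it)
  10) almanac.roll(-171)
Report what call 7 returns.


I invoke bump(x=-71), yielding -71.
I try translate(v=-4, u_from=F, u_to=K), → 5063/20.
Next I call markday(d=1817-06-06): 1817-06-06.
Calling bump(x=24), yielding -47.
Then lunge(n=-29), and see 1815-01-06.
I try markday(d=~it), which returns 1815-01-06.
Calling roll(n=-226), giving 1814-05-25.
Now I run untilx(d=~it), and see 0.
Invoking divby(x=~it), and see ToolError: division by zero.
Next I call roll(n=-171), — result: 1813-12-05.

Answer: 1814-05-25


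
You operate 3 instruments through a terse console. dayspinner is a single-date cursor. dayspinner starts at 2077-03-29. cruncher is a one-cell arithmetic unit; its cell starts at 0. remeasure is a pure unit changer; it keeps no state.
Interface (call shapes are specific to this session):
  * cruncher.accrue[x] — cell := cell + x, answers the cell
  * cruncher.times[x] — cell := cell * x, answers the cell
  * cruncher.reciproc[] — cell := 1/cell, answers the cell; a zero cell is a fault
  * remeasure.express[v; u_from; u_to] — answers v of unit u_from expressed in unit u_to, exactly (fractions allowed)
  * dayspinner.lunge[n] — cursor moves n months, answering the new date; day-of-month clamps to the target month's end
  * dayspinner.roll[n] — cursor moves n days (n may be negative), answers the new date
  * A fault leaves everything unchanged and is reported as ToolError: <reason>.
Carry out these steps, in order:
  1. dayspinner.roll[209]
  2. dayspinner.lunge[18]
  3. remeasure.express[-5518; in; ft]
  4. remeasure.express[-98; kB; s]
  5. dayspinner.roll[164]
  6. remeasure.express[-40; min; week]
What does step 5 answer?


Answer: 2079-10-05

Derivation:
Do: roll[n=209]
See: 2077-10-24
Do: lunge[n=18]
See: 2079-04-24
Do: express[v=-5518; u_from=in; u_to=ft]
See: -2759/6
Do: express[v=-98; u_from=kB; u_to=s]
See: ToolError: incompatible units
Do: roll[n=164]
See: 2079-10-05
Do: express[v=-40; u_from=min; u_to=week]
See: -1/252


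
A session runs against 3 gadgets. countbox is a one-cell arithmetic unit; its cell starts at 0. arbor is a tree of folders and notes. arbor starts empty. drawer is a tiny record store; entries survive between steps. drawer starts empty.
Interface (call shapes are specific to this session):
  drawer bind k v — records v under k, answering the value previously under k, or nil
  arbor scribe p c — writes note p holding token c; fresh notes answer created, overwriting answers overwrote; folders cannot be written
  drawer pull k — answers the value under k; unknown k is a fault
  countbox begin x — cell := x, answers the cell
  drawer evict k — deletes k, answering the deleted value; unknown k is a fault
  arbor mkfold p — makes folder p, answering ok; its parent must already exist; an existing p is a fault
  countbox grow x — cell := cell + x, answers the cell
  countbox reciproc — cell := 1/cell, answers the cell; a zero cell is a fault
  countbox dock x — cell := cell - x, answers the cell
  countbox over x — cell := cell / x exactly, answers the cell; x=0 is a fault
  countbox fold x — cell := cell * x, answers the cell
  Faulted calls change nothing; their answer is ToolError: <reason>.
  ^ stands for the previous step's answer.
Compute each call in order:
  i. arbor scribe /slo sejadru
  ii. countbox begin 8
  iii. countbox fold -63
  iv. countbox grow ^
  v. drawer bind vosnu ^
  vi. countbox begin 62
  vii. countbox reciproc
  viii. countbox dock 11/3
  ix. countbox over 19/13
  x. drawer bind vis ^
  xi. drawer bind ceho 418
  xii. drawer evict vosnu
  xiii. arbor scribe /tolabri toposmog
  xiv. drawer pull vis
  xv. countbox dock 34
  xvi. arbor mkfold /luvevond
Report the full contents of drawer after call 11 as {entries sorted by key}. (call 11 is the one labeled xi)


>> arbor scribe(p='/slo', c='sejadru')
<< created
>> countbox begin(x='8')
<< 8
>> countbox fold(x='-63')
<< -504
>> countbox grow(x='^')
<< -1008
>> drawer bind(k='vosnu', v='^')
<< nil
>> countbox begin(x='62')
<< 62
>> countbox reciproc()
<< 1/62
>> countbox dock(x='11/3')
<< -679/186
>> countbox over(x='19/13')
<< -8827/3534
>> drawer bind(k='vis', v='^')
<< nil
>> drawer bind(k='ceho', v='418')
<< nil
>> drawer evict(k='vosnu')
<< -1008
>> arbor scribe(p='/tolabri', c='toposmog')
<< created
>> drawer pull(k='vis')
<< -8827/3534
>> countbox dock(x='34')
<< -128983/3534
>> arbor mkfold(p='/luvevond')
<< ok

Answer: {ceho=418, vis=-8827/3534, vosnu=-1008}


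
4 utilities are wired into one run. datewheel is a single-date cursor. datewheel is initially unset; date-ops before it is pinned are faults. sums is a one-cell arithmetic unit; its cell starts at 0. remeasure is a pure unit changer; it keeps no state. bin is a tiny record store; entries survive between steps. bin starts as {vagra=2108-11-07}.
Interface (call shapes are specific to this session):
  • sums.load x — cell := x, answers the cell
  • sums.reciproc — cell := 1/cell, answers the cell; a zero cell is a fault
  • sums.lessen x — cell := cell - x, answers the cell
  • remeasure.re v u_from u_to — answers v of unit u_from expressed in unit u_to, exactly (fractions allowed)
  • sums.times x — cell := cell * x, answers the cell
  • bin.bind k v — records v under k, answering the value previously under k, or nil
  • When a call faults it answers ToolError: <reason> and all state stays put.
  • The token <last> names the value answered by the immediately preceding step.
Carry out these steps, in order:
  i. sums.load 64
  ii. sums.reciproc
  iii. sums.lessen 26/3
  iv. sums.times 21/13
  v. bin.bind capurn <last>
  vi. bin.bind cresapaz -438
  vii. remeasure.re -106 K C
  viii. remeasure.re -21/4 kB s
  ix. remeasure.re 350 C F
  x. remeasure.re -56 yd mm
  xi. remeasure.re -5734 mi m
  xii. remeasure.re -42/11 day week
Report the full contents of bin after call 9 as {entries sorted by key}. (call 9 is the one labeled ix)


Answer: {capurn=-11627/832, cresapaz=-438, vagra=2108-11-07}

Derivation:
[in] sums.load x=64
  64
[in] sums.reciproc
  1/64
[in] sums.lessen x=26/3
  -1661/192
[in] sums.times x=21/13
  -11627/832
[in] bin.bind k=capurn v=<last>
  nil
[in] bin.bind k=cresapaz v=-438
  nil
[in] remeasure.re v=-106 u_from=K u_to=C
  -7583/20
[in] remeasure.re v=-21/4 u_from=kB u_to=s
  ToolError: incompatible units
[in] remeasure.re v=350 u_from=C u_to=F
  662
[in] remeasure.re v=-56 u_from=yd u_to=mm
  -256032/5
[in] remeasure.re v=-5734 u_from=mi u_to=m
  -1153497312/125
[in] remeasure.re v=-42/11 u_from=day u_to=week
  -6/11


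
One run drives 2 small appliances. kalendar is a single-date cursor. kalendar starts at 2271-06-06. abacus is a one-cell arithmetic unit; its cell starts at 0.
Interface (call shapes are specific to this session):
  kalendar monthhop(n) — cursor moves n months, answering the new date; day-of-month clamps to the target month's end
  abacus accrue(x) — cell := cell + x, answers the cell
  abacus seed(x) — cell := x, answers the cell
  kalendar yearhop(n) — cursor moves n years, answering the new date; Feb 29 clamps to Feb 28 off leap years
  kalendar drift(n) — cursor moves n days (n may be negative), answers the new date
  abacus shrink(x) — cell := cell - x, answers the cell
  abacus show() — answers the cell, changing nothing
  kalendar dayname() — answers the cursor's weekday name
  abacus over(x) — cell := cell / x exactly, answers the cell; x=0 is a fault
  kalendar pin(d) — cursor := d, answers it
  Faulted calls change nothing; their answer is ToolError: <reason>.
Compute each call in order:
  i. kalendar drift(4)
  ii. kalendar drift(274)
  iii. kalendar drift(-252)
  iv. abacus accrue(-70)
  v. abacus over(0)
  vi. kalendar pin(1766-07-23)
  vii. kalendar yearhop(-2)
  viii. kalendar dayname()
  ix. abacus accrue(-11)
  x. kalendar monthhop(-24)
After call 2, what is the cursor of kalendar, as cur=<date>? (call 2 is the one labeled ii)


% 1. kalendar drift(n='4') -> 2271-06-10
% 2. kalendar drift(n='274') -> 2272-03-10
% 3. kalendar drift(n='-252') -> 2271-07-02
% 4. abacus accrue(x='-70') -> -70
% 5. abacus over(x='0') -> ToolError: division by zero
% 6. kalendar pin(d='1766-07-23') -> 1766-07-23
% 7. kalendar yearhop(n='-2') -> 1764-07-23
% 8. kalendar dayname() -> Monday
% 9. abacus accrue(x='-11') -> -81
% 10. kalendar monthhop(n='-24') -> 1762-07-23

Answer: cur=2272-03-10


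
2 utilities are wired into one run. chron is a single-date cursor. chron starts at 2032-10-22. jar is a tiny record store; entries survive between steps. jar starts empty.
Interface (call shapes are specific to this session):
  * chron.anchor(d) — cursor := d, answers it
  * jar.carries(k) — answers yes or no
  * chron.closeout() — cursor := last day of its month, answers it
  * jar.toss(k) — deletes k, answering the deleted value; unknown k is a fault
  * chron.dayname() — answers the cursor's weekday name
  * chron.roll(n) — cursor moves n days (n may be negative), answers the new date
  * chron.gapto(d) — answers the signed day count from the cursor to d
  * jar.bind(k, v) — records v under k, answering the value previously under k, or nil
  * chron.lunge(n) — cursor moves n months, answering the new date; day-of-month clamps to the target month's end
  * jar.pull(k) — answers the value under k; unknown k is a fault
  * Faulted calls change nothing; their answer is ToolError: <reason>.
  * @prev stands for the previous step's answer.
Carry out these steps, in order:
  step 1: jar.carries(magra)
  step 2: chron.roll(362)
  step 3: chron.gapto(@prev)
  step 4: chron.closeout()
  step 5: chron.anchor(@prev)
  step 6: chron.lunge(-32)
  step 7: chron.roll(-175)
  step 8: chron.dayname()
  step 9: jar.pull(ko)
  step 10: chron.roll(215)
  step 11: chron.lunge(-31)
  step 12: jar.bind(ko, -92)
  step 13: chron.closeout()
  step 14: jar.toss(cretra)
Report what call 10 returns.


Answer: 2031-04-09

Derivation:
Step: carries[k='magra']
Result: no
Step: roll[n='362']
Result: 2033-10-19
Step: gapto[d='@prev']
Result: 0
Step: closeout[]
Result: 2033-10-31
Step: anchor[d='@prev']
Result: 2033-10-31
Step: lunge[n='-32']
Result: 2031-02-28
Step: roll[n='-175']
Result: 2030-09-06
Step: dayname[]
Result: Friday
Step: pull[k='ko']
Result: ToolError: no such key ko
Step: roll[n='215']
Result: 2031-04-09
Step: lunge[n='-31']
Result: 2028-09-09
Step: bind[k='ko'; v='-92']
Result: nil
Step: closeout[]
Result: 2028-09-30
Step: toss[k='cretra']
Result: ToolError: no such key cretra


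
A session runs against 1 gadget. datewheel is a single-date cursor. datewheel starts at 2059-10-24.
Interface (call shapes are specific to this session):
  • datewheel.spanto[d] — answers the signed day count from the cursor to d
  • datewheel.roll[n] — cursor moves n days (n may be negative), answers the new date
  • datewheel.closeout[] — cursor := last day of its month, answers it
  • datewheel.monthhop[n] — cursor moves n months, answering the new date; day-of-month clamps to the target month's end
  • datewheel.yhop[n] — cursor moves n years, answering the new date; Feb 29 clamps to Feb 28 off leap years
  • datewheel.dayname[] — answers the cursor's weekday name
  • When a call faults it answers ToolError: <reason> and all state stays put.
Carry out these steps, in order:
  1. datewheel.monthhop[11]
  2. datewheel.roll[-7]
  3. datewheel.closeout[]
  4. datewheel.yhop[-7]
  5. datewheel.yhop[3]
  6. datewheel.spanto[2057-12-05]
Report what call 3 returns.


==> datewheel.monthhop(n: 11)
<== 2060-09-24
==> datewheel.roll(n: -7)
<== 2060-09-17
==> datewheel.closeout()
<== 2060-09-30
==> datewheel.yhop(n: -7)
<== 2053-09-30
==> datewheel.yhop(n: 3)
<== 2056-09-30
==> datewheel.spanto(d: 2057-12-05)
<== 431

Answer: 2060-09-30


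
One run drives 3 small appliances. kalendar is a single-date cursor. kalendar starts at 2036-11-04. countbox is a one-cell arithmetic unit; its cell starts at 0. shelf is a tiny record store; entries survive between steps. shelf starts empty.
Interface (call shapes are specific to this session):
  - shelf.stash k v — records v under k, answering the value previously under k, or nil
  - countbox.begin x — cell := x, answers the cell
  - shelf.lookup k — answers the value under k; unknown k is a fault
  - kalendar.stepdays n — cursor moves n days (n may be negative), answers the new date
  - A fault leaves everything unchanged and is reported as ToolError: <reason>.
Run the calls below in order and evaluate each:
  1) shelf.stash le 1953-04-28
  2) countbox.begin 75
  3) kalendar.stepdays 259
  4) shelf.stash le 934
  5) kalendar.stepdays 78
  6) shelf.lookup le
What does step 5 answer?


Answer: 2037-10-07

Derivation:
Then shelf.stash passing k='le', v='1953-04-28', and get nil.
Calling countbox.begin passing x='75': 75.
Next I call kalendar.stepdays passing n='259', and see 2037-07-21.
I invoke shelf.stash passing k='le', v='934', yielding 1953-04-28.
Then kalendar.stepdays passing n='78': 2037-10-07.
I try shelf.lookup passing k='le', — result: 934.


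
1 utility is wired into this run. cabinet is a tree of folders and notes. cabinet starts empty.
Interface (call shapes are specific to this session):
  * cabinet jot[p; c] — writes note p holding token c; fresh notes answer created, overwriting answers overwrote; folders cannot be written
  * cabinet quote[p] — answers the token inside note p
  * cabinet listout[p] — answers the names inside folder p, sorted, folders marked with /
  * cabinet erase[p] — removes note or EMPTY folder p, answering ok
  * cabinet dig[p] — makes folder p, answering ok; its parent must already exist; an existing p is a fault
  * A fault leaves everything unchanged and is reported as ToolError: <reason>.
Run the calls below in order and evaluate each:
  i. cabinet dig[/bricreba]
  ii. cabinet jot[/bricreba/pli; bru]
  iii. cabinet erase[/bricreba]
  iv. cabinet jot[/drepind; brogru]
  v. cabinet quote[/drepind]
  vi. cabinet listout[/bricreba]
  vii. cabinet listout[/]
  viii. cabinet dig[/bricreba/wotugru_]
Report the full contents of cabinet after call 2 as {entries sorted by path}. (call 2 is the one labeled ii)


Answer: {bricreba/, bricreba/pli=bru}

Derivation:
>> cabinet dig(p=/bricreba)
<< ok
>> cabinet jot(p=/bricreba/pli, c=bru)
<< created
>> cabinet erase(p=/bricreba)
<< ToolError: not empty
>> cabinet jot(p=/drepind, c=brogru)
<< created
>> cabinet quote(p=/drepind)
<< brogru
>> cabinet listout(p=/bricreba)
<< [pli]
>> cabinet listout(p=/)
<< [bricreba/, drepind]
>> cabinet dig(p=/bricreba/wotugru_)
<< ok


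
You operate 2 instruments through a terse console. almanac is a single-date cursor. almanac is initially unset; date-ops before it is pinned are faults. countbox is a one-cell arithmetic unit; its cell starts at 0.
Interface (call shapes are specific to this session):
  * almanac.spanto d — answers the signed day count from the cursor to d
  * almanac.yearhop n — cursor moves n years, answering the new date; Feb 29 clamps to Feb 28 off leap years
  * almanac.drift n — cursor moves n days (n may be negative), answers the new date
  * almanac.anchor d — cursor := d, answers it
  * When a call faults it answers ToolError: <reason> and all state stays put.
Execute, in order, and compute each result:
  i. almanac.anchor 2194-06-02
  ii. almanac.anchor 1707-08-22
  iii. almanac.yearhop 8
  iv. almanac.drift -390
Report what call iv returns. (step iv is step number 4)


Act: anchor[d: 2194-06-02]
Obs: 2194-06-02
Act: anchor[d: 1707-08-22]
Obs: 1707-08-22
Act: yearhop[n: 8]
Obs: 1715-08-22
Act: drift[n: -390]
Obs: 1714-07-28

Answer: 1714-07-28


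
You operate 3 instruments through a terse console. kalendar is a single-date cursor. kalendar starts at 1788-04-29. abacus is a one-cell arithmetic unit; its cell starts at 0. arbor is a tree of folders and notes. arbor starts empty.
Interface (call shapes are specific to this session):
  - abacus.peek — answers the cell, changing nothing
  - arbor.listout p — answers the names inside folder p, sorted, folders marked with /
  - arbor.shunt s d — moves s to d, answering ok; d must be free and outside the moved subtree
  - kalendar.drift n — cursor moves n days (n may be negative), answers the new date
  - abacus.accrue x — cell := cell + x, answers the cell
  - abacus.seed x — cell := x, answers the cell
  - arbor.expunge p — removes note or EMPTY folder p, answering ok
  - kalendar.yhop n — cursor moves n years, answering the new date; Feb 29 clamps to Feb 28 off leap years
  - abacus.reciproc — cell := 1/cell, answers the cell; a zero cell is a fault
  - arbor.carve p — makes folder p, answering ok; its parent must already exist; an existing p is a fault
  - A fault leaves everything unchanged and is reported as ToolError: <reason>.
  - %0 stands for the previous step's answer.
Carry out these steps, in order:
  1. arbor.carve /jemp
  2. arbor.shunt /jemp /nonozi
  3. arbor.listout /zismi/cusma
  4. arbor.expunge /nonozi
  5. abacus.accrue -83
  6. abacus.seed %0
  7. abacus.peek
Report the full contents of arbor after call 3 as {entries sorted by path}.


Answer: {nonozi/}

Derivation:
Now I run arbor.carve on p: /jemp, and get ok.
I invoke arbor.shunt on s: /jemp, d: /nonozi, — result: ok.
I invoke arbor.listout on p: /zismi/cusma: ToolError: not found.
Using arbor.expunge on p: /nonozi, yielding ok.
I invoke abacus.accrue on x: -83, — result: -83.
I try abacus.seed on x: %0, → -83.
Now I run abacus.peek, → -83.


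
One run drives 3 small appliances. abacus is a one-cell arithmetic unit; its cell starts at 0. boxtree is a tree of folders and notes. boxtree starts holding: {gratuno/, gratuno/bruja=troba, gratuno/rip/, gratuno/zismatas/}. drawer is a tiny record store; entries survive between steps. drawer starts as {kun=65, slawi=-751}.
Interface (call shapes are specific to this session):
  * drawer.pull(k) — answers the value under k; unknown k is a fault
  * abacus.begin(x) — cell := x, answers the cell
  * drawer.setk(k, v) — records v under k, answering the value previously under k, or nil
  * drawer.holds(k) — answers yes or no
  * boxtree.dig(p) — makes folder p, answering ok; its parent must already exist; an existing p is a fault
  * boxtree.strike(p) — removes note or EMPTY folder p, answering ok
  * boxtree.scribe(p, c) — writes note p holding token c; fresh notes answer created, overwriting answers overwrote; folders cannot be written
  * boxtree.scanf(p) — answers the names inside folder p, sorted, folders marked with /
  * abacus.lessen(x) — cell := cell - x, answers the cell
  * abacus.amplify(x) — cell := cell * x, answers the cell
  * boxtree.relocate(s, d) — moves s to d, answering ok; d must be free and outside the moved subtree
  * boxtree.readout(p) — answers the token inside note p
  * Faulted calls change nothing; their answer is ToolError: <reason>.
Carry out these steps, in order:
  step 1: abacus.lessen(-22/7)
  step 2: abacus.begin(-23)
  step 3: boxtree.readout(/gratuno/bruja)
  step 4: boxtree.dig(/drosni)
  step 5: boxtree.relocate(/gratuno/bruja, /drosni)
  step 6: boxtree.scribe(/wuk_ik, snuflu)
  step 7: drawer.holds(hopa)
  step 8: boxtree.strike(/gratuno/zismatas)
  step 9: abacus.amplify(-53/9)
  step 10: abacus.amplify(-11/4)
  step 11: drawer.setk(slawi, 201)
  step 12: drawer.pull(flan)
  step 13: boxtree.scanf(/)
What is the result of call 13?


CALL lessen[x='-22/7']
RET  22/7
CALL begin[x='-23']
RET  -23
CALL readout[p='/gratuno/bruja']
RET  troba
CALL dig[p='/drosni']
RET  ok
CALL relocate[s='/gratuno/bruja'; d='/drosni']
RET  ToolError: exists
CALL scribe[p='/wuk_ik'; c='snuflu']
RET  created
CALL holds[k='hopa']
RET  no
CALL strike[p='/gratuno/zismatas']
RET  ok
CALL amplify[x='-53/9']
RET  1219/9
CALL amplify[x='-11/4']
RET  -13409/36
CALL setk[k='slawi'; v='201']
RET  -751
CALL pull[k='flan']
RET  ToolError: no such key flan
CALL scanf[p='/']
RET  [drosni/, gratuno/, wuk_ik]

Answer: [drosni/, gratuno/, wuk_ik]


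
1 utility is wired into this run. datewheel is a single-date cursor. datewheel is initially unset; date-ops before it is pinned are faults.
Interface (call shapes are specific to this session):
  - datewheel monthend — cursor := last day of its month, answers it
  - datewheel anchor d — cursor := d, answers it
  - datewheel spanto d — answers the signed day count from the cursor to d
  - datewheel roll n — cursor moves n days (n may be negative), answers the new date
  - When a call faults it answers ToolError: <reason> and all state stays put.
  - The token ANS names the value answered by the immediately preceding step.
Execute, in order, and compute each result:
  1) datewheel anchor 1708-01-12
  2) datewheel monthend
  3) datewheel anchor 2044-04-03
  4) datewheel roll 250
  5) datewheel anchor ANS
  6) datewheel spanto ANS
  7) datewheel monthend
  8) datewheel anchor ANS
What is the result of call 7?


Answer: 2044-12-31

Derivation:
! 1. datewheel anchor(1708-01-12) == 1708-01-12
! 2. datewheel monthend() == 1708-01-31
! 3. datewheel anchor(2044-04-03) == 2044-04-03
! 4. datewheel roll(250) == 2044-12-09
! 5. datewheel anchor(ANS) == 2044-12-09
! 6. datewheel spanto(ANS) == 0
! 7. datewheel monthend() == 2044-12-31
! 8. datewheel anchor(ANS) == 2044-12-31


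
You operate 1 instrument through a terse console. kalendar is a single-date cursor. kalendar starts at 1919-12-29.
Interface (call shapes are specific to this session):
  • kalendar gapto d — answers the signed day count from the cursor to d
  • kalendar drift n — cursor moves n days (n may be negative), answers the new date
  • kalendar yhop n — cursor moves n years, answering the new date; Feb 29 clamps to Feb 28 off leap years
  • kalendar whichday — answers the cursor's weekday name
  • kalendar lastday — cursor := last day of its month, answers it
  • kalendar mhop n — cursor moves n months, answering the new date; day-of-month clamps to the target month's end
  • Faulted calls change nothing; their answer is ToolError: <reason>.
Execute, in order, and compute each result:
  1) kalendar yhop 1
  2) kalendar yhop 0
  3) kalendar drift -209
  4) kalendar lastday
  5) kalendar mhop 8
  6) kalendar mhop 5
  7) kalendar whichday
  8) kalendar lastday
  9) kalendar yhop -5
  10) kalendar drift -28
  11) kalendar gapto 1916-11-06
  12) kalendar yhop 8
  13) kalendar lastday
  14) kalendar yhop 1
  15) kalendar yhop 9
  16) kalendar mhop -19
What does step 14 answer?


Answer: 1925-07-31

Derivation:
% kalendar yhop n='1'
  1920-12-29
% kalendar yhop n='0'
  1920-12-29
% kalendar drift n='-209'
  1920-06-03
% kalendar lastday
  1920-06-30
% kalendar mhop n='8'
  1921-02-28
% kalendar mhop n='5'
  1921-07-28
% kalendar whichday
  Thursday
% kalendar lastday
  1921-07-31
% kalendar yhop n='-5'
  1916-07-31
% kalendar drift n='-28'
  1916-07-03
% kalendar gapto d='1916-11-06'
  126
% kalendar yhop n='8'
  1924-07-03
% kalendar lastday
  1924-07-31
% kalendar yhop n='1'
  1925-07-31
% kalendar yhop n='9'
  1934-07-31
% kalendar mhop n='-19'
  1932-12-31


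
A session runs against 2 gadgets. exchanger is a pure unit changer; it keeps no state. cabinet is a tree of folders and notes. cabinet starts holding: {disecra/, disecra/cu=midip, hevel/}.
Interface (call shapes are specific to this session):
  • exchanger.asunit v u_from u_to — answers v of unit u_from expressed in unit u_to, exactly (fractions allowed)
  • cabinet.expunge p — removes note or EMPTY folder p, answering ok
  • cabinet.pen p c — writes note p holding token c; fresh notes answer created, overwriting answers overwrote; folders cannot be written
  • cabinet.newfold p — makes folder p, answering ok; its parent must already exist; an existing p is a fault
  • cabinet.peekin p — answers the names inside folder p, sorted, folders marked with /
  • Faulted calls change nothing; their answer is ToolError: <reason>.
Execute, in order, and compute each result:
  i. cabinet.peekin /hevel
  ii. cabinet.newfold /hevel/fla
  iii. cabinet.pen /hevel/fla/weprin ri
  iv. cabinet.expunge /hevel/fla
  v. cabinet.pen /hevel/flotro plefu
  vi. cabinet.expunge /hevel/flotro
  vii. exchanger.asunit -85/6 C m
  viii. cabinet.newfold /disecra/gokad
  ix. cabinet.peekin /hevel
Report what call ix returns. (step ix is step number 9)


I invoke cabinet.peekin using p='/hevel', and see [].
I invoke cabinet.newfold using p='/hevel/fla', and see ok.
Now I run cabinet.pen using p='/hevel/fla/weprin', c='ri', and observe created.
I invoke cabinet.expunge using p='/hevel/fla', giving ToolError: not empty.
Then cabinet.pen using p='/hevel/flotro', c='plefu', yielding created.
Now I run cabinet.expunge using p='/hevel/flotro', which returns ok.
I use exchanger.asunit using v='-85/6', u_from='C', u_to='m', which returns ToolError: incompatible units.
Next I call cabinet.newfold using p='/disecra/gokad', → ok.
I try cabinet.peekin using p='/hevel', and see [fla/].

Answer: [fla/]
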